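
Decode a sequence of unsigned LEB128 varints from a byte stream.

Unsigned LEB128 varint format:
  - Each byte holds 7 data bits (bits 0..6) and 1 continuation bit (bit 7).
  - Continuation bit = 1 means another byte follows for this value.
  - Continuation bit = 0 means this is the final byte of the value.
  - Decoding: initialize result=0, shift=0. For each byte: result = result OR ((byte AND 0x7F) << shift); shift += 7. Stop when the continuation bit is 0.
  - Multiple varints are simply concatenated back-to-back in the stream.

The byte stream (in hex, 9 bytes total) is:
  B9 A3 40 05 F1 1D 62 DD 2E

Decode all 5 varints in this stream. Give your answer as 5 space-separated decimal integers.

Answer: 1053113 5 3825 98 5981

Derivation:
  byte[0]=0xB9 cont=1 payload=0x39=57: acc |= 57<<0 -> acc=57 shift=7
  byte[1]=0xA3 cont=1 payload=0x23=35: acc |= 35<<7 -> acc=4537 shift=14
  byte[2]=0x40 cont=0 payload=0x40=64: acc |= 64<<14 -> acc=1053113 shift=21 [end]
Varint 1: bytes[0:3] = B9 A3 40 -> value 1053113 (3 byte(s))
  byte[3]=0x05 cont=0 payload=0x05=5: acc |= 5<<0 -> acc=5 shift=7 [end]
Varint 2: bytes[3:4] = 05 -> value 5 (1 byte(s))
  byte[4]=0xF1 cont=1 payload=0x71=113: acc |= 113<<0 -> acc=113 shift=7
  byte[5]=0x1D cont=0 payload=0x1D=29: acc |= 29<<7 -> acc=3825 shift=14 [end]
Varint 3: bytes[4:6] = F1 1D -> value 3825 (2 byte(s))
  byte[6]=0x62 cont=0 payload=0x62=98: acc |= 98<<0 -> acc=98 shift=7 [end]
Varint 4: bytes[6:7] = 62 -> value 98 (1 byte(s))
  byte[7]=0xDD cont=1 payload=0x5D=93: acc |= 93<<0 -> acc=93 shift=7
  byte[8]=0x2E cont=0 payload=0x2E=46: acc |= 46<<7 -> acc=5981 shift=14 [end]
Varint 5: bytes[7:9] = DD 2E -> value 5981 (2 byte(s))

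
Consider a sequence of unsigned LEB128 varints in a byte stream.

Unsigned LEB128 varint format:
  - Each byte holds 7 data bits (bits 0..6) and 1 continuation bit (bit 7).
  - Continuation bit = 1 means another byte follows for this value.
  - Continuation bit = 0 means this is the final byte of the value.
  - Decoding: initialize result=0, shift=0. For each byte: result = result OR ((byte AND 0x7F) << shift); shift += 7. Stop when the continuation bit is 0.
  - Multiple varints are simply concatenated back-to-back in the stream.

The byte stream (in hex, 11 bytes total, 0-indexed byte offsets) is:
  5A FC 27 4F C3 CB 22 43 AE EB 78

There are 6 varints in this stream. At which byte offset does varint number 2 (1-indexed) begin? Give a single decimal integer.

  byte[0]=0x5A cont=0 payload=0x5A=90: acc |= 90<<0 -> acc=90 shift=7 [end]
Varint 1: bytes[0:1] = 5A -> value 90 (1 byte(s))
  byte[1]=0xFC cont=1 payload=0x7C=124: acc |= 124<<0 -> acc=124 shift=7
  byte[2]=0x27 cont=0 payload=0x27=39: acc |= 39<<7 -> acc=5116 shift=14 [end]
Varint 2: bytes[1:3] = FC 27 -> value 5116 (2 byte(s))
  byte[3]=0x4F cont=0 payload=0x4F=79: acc |= 79<<0 -> acc=79 shift=7 [end]
Varint 3: bytes[3:4] = 4F -> value 79 (1 byte(s))
  byte[4]=0xC3 cont=1 payload=0x43=67: acc |= 67<<0 -> acc=67 shift=7
  byte[5]=0xCB cont=1 payload=0x4B=75: acc |= 75<<7 -> acc=9667 shift=14
  byte[6]=0x22 cont=0 payload=0x22=34: acc |= 34<<14 -> acc=566723 shift=21 [end]
Varint 4: bytes[4:7] = C3 CB 22 -> value 566723 (3 byte(s))
  byte[7]=0x43 cont=0 payload=0x43=67: acc |= 67<<0 -> acc=67 shift=7 [end]
Varint 5: bytes[7:8] = 43 -> value 67 (1 byte(s))
  byte[8]=0xAE cont=1 payload=0x2E=46: acc |= 46<<0 -> acc=46 shift=7
  byte[9]=0xEB cont=1 payload=0x6B=107: acc |= 107<<7 -> acc=13742 shift=14
  byte[10]=0x78 cont=0 payload=0x78=120: acc |= 120<<14 -> acc=1979822 shift=21 [end]
Varint 6: bytes[8:11] = AE EB 78 -> value 1979822 (3 byte(s))

Answer: 1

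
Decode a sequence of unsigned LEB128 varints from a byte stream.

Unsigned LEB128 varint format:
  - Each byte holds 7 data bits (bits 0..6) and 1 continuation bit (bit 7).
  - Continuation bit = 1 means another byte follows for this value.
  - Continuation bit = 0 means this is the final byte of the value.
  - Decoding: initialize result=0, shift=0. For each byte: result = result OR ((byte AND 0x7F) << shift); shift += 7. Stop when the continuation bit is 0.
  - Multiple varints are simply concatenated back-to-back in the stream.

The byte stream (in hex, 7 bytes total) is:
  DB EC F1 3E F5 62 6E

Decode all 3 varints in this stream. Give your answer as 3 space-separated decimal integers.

  byte[0]=0xDB cont=1 payload=0x5B=91: acc |= 91<<0 -> acc=91 shift=7
  byte[1]=0xEC cont=1 payload=0x6C=108: acc |= 108<<7 -> acc=13915 shift=14
  byte[2]=0xF1 cont=1 payload=0x71=113: acc |= 113<<14 -> acc=1865307 shift=21
  byte[3]=0x3E cont=0 payload=0x3E=62: acc |= 62<<21 -> acc=131888731 shift=28 [end]
Varint 1: bytes[0:4] = DB EC F1 3E -> value 131888731 (4 byte(s))
  byte[4]=0xF5 cont=1 payload=0x75=117: acc |= 117<<0 -> acc=117 shift=7
  byte[5]=0x62 cont=0 payload=0x62=98: acc |= 98<<7 -> acc=12661 shift=14 [end]
Varint 2: bytes[4:6] = F5 62 -> value 12661 (2 byte(s))
  byte[6]=0x6E cont=0 payload=0x6E=110: acc |= 110<<0 -> acc=110 shift=7 [end]
Varint 3: bytes[6:7] = 6E -> value 110 (1 byte(s))

Answer: 131888731 12661 110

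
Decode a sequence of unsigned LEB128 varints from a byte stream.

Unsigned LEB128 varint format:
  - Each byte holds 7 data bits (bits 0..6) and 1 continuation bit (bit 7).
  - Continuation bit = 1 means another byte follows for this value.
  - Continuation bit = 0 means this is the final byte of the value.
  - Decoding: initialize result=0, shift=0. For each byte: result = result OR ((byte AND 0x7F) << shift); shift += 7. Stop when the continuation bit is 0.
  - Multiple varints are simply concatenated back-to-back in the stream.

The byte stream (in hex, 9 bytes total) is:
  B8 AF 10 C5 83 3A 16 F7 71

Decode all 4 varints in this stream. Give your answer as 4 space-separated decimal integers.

Answer: 268216 950725 22 14583

Derivation:
  byte[0]=0xB8 cont=1 payload=0x38=56: acc |= 56<<0 -> acc=56 shift=7
  byte[1]=0xAF cont=1 payload=0x2F=47: acc |= 47<<7 -> acc=6072 shift=14
  byte[2]=0x10 cont=0 payload=0x10=16: acc |= 16<<14 -> acc=268216 shift=21 [end]
Varint 1: bytes[0:3] = B8 AF 10 -> value 268216 (3 byte(s))
  byte[3]=0xC5 cont=1 payload=0x45=69: acc |= 69<<0 -> acc=69 shift=7
  byte[4]=0x83 cont=1 payload=0x03=3: acc |= 3<<7 -> acc=453 shift=14
  byte[5]=0x3A cont=0 payload=0x3A=58: acc |= 58<<14 -> acc=950725 shift=21 [end]
Varint 2: bytes[3:6] = C5 83 3A -> value 950725 (3 byte(s))
  byte[6]=0x16 cont=0 payload=0x16=22: acc |= 22<<0 -> acc=22 shift=7 [end]
Varint 3: bytes[6:7] = 16 -> value 22 (1 byte(s))
  byte[7]=0xF7 cont=1 payload=0x77=119: acc |= 119<<0 -> acc=119 shift=7
  byte[8]=0x71 cont=0 payload=0x71=113: acc |= 113<<7 -> acc=14583 shift=14 [end]
Varint 4: bytes[7:9] = F7 71 -> value 14583 (2 byte(s))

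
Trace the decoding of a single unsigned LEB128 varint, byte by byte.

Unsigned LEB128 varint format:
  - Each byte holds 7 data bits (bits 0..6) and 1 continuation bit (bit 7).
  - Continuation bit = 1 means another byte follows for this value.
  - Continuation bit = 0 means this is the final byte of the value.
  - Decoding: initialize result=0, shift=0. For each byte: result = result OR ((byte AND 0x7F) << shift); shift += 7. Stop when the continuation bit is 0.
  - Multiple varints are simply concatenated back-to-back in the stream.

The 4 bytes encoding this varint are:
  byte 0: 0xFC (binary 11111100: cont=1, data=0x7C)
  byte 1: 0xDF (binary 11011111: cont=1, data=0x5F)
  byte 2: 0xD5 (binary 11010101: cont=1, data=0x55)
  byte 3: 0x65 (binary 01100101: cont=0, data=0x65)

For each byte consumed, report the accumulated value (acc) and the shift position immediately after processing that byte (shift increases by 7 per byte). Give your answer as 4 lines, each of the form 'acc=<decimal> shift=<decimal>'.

Answer: acc=124 shift=7
acc=12284 shift=14
acc=1404924 shift=21
acc=213217276 shift=28

Derivation:
byte 0=0xFC: payload=0x7C=124, contrib = 124<<0 = 124; acc -> 124, shift -> 7
byte 1=0xDF: payload=0x5F=95, contrib = 95<<7 = 12160; acc -> 12284, shift -> 14
byte 2=0xD5: payload=0x55=85, contrib = 85<<14 = 1392640; acc -> 1404924, shift -> 21
byte 3=0x65: payload=0x65=101, contrib = 101<<21 = 211812352; acc -> 213217276, shift -> 28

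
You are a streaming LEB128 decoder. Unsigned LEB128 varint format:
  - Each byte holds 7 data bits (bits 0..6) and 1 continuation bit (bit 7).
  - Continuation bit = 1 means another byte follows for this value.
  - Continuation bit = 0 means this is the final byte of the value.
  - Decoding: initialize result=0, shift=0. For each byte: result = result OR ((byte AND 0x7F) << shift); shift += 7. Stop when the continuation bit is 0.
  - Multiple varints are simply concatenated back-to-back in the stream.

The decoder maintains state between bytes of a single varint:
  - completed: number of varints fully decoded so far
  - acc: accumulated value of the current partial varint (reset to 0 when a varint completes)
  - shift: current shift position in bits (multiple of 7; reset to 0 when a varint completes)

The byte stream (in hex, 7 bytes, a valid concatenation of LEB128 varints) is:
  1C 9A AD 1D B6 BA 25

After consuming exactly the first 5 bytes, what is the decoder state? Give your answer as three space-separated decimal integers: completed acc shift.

byte[0]=0x1C cont=0 payload=0x1C: varint #1 complete (value=28); reset -> completed=1 acc=0 shift=0
byte[1]=0x9A cont=1 payload=0x1A: acc |= 26<<0 -> completed=1 acc=26 shift=7
byte[2]=0xAD cont=1 payload=0x2D: acc |= 45<<7 -> completed=1 acc=5786 shift=14
byte[3]=0x1D cont=0 payload=0x1D: varint #2 complete (value=480922); reset -> completed=2 acc=0 shift=0
byte[4]=0xB6 cont=1 payload=0x36: acc |= 54<<0 -> completed=2 acc=54 shift=7

Answer: 2 54 7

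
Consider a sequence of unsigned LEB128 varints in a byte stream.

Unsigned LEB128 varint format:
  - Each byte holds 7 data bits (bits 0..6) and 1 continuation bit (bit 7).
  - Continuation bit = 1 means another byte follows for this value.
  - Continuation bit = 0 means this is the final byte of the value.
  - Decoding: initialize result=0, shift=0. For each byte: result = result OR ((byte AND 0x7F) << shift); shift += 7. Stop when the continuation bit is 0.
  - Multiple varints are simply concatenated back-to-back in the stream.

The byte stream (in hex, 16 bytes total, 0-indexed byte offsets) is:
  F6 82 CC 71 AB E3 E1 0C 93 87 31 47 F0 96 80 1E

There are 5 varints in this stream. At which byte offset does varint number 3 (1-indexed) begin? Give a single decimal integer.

Answer: 8

Derivation:
  byte[0]=0xF6 cont=1 payload=0x76=118: acc |= 118<<0 -> acc=118 shift=7
  byte[1]=0x82 cont=1 payload=0x02=2: acc |= 2<<7 -> acc=374 shift=14
  byte[2]=0xCC cont=1 payload=0x4C=76: acc |= 76<<14 -> acc=1245558 shift=21
  byte[3]=0x71 cont=0 payload=0x71=113: acc |= 113<<21 -> acc=238223734 shift=28 [end]
Varint 1: bytes[0:4] = F6 82 CC 71 -> value 238223734 (4 byte(s))
  byte[4]=0xAB cont=1 payload=0x2B=43: acc |= 43<<0 -> acc=43 shift=7
  byte[5]=0xE3 cont=1 payload=0x63=99: acc |= 99<<7 -> acc=12715 shift=14
  byte[6]=0xE1 cont=1 payload=0x61=97: acc |= 97<<14 -> acc=1601963 shift=21
  byte[7]=0x0C cont=0 payload=0x0C=12: acc |= 12<<21 -> acc=26767787 shift=28 [end]
Varint 2: bytes[4:8] = AB E3 E1 0C -> value 26767787 (4 byte(s))
  byte[8]=0x93 cont=1 payload=0x13=19: acc |= 19<<0 -> acc=19 shift=7
  byte[9]=0x87 cont=1 payload=0x07=7: acc |= 7<<7 -> acc=915 shift=14
  byte[10]=0x31 cont=0 payload=0x31=49: acc |= 49<<14 -> acc=803731 shift=21 [end]
Varint 3: bytes[8:11] = 93 87 31 -> value 803731 (3 byte(s))
  byte[11]=0x47 cont=0 payload=0x47=71: acc |= 71<<0 -> acc=71 shift=7 [end]
Varint 4: bytes[11:12] = 47 -> value 71 (1 byte(s))
  byte[12]=0xF0 cont=1 payload=0x70=112: acc |= 112<<0 -> acc=112 shift=7
  byte[13]=0x96 cont=1 payload=0x16=22: acc |= 22<<7 -> acc=2928 shift=14
  byte[14]=0x80 cont=1 payload=0x00=0: acc |= 0<<14 -> acc=2928 shift=21
  byte[15]=0x1E cont=0 payload=0x1E=30: acc |= 30<<21 -> acc=62917488 shift=28 [end]
Varint 5: bytes[12:16] = F0 96 80 1E -> value 62917488 (4 byte(s))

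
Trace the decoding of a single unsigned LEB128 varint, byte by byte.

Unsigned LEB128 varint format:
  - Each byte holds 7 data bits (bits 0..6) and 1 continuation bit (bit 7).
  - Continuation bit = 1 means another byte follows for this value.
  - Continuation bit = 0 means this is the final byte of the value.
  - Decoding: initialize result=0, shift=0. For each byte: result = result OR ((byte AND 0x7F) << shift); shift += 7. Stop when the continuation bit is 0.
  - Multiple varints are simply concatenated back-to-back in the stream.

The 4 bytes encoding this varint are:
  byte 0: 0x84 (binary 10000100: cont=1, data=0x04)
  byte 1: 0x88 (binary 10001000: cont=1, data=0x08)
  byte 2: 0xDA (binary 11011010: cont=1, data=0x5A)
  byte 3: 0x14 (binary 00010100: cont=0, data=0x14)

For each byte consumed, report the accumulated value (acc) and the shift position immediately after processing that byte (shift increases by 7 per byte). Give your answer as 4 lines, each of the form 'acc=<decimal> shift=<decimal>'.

Answer: acc=4 shift=7
acc=1028 shift=14
acc=1475588 shift=21
acc=43418628 shift=28

Derivation:
byte 0=0x84: payload=0x04=4, contrib = 4<<0 = 4; acc -> 4, shift -> 7
byte 1=0x88: payload=0x08=8, contrib = 8<<7 = 1024; acc -> 1028, shift -> 14
byte 2=0xDA: payload=0x5A=90, contrib = 90<<14 = 1474560; acc -> 1475588, shift -> 21
byte 3=0x14: payload=0x14=20, contrib = 20<<21 = 41943040; acc -> 43418628, shift -> 28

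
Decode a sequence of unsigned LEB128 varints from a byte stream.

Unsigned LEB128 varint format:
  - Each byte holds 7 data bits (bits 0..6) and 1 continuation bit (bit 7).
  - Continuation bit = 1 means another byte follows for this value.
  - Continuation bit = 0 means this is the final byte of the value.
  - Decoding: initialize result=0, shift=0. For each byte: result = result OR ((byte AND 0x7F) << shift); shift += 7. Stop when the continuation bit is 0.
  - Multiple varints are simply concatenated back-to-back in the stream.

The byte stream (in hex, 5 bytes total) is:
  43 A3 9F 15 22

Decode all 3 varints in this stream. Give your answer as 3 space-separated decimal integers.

Answer: 67 348067 34

Derivation:
  byte[0]=0x43 cont=0 payload=0x43=67: acc |= 67<<0 -> acc=67 shift=7 [end]
Varint 1: bytes[0:1] = 43 -> value 67 (1 byte(s))
  byte[1]=0xA3 cont=1 payload=0x23=35: acc |= 35<<0 -> acc=35 shift=7
  byte[2]=0x9F cont=1 payload=0x1F=31: acc |= 31<<7 -> acc=4003 shift=14
  byte[3]=0x15 cont=0 payload=0x15=21: acc |= 21<<14 -> acc=348067 shift=21 [end]
Varint 2: bytes[1:4] = A3 9F 15 -> value 348067 (3 byte(s))
  byte[4]=0x22 cont=0 payload=0x22=34: acc |= 34<<0 -> acc=34 shift=7 [end]
Varint 3: bytes[4:5] = 22 -> value 34 (1 byte(s))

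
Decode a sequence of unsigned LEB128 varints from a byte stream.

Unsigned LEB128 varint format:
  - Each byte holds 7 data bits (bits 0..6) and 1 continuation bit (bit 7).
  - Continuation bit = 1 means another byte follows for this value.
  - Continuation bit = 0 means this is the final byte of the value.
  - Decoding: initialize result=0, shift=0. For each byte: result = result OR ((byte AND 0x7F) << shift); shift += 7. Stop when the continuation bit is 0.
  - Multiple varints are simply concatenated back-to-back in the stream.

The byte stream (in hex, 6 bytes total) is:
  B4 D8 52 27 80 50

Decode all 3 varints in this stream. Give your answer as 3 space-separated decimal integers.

Answer: 1354804 39 10240

Derivation:
  byte[0]=0xB4 cont=1 payload=0x34=52: acc |= 52<<0 -> acc=52 shift=7
  byte[1]=0xD8 cont=1 payload=0x58=88: acc |= 88<<7 -> acc=11316 shift=14
  byte[2]=0x52 cont=0 payload=0x52=82: acc |= 82<<14 -> acc=1354804 shift=21 [end]
Varint 1: bytes[0:3] = B4 D8 52 -> value 1354804 (3 byte(s))
  byte[3]=0x27 cont=0 payload=0x27=39: acc |= 39<<0 -> acc=39 shift=7 [end]
Varint 2: bytes[3:4] = 27 -> value 39 (1 byte(s))
  byte[4]=0x80 cont=1 payload=0x00=0: acc |= 0<<0 -> acc=0 shift=7
  byte[5]=0x50 cont=0 payload=0x50=80: acc |= 80<<7 -> acc=10240 shift=14 [end]
Varint 3: bytes[4:6] = 80 50 -> value 10240 (2 byte(s))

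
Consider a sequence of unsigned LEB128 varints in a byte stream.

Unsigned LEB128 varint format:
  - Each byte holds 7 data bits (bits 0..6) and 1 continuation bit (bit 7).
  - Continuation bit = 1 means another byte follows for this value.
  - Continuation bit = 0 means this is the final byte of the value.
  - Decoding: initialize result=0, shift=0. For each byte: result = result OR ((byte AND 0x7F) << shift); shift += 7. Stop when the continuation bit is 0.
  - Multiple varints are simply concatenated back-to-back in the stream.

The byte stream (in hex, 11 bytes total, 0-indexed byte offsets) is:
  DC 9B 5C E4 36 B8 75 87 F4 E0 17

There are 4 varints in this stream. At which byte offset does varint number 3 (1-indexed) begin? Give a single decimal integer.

  byte[0]=0xDC cont=1 payload=0x5C=92: acc |= 92<<0 -> acc=92 shift=7
  byte[1]=0x9B cont=1 payload=0x1B=27: acc |= 27<<7 -> acc=3548 shift=14
  byte[2]=0x5C cont=0 payload=0x5C=92: acc |= 92<<14 -> acc=1510876 shift=21 [end]
Varint 1: bytes[0:3] = DC 9B 5C -> value 1510876 (3 byte(s))
  byte[3]=0xE4 cont=1 payload=0x64=100: acc |= 100<<0 -> acc=100 shift=7
  byte[4]=0x36 cont=0 payload=0x36=54: acc |= 54<<7 -> acc=7012 shift=14 [end]
Varint 2: bytes[3:5] = E4 36 -> value 7012 (2 byte(s))
  byte[5]=0xB8 cont=1 payload=0x38=56: acc |= 56<<0 -> acc=56 shift=7
  byte[6]=0x75 cont=0 payload=0x75=117: acc |= 117<<7 -> acc=15032 shift=14 [end]
Varint 3: bytes[5:7] = B8 75 -> value 15032 (2 byte(s))
  byte[7]=0x87 cont=1 payload=0x07=7: acc |= 7<<0 -> acc=7 shift=7
  byte[8]=0xF4 cont=1 payload=0x74=116: acc |= 116<<7 -> acc=14855 shift=14
  byte[9]=0xE0 cont=1 payload=0x60=96: acc |= 96<<14 -> acc=1587719 shift=21
  byte[10]=0x17 cont=0 payload=0x17=23: acc |= 23<<21 -> acc=49822215 shift=28 [end]
Varint 4: bytes[7:11] = 87 F4 E0 17 -> value 49822215 (4 byte(s))

Answer: 5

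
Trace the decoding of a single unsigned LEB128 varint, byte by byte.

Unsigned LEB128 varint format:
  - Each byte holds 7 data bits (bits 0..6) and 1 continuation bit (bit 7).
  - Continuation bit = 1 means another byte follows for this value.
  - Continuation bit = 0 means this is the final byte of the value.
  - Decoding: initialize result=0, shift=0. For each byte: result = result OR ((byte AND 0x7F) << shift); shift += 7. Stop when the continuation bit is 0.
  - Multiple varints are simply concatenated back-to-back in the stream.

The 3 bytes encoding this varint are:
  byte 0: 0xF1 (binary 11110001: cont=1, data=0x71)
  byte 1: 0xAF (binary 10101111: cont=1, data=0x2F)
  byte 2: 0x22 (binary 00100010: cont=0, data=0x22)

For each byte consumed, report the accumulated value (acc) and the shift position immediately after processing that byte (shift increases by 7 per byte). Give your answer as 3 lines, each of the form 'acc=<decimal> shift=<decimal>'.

Answer: acc=113 shift=7
acc=6129 shift=14
acc=563185 shift=21

Derivation:
byte 0=0xF1: payload=0x71=113, contrib = 113<<0 = 113; acc -> 113, shift -> 7
byte 1=0xAF: payload=0x2F=47, contrib = 47<<7 = 6016; acc -> 6129, shift -> 14
byte 2=0x22: payload=0x22=34, contrib = 34<<14 = 557056; acc -> 563185, shift -> 21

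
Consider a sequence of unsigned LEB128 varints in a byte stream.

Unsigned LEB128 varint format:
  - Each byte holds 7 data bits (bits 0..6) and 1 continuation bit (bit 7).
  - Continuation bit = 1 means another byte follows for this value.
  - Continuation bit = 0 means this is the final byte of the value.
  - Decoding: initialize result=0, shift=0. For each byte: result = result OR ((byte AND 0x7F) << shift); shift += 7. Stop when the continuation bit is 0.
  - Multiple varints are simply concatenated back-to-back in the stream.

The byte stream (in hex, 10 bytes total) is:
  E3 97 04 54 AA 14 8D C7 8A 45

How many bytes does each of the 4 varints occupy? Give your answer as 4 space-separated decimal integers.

  byte[0]=0xE3 cont=1 payload=0x63=99: acc |= 99<<0 -> acc=99 shift=7
  byte[1]=0x97 cont=1 payload=0x17=23: acc |= 23<<7 -> acc=3043 shift=14
  byte[2]=0x04 cont=0 payload=0x04=4: acc |= 4<<14 -> acc=68579 shift=21 [end]
Varint 1: bytes[0:3] = E3 97 04 -> value 68579 (3 byte(s))
  byte[3]=0x54 cont=0 payload=0x54=84: acc |= 84<<0 -> acc=84 shift=7 [end]
Varint 2: bytes[3:4] = 54 -> value 84 (1 byte(s))
  byte[4]=0xAA cont=1 payload=0x2A=42: acc |= 42<<0 -> acc=42 shift=7
  byte[5]=0x14 cont=0 payload=0x14=20: acc |= 20<<7 -> acc=2602 shift=14 [end]
Varint 3: bytes[4:6] = AA 14 -> value 2602 (2 byte(s))
  byte[6]=0x8D cont=1 payload=0x0D=13: acc |= 13<<0 -> acc=13 shift=7
  byte[7]=0xC7 cont=1 payload=0x47=71: acc |= 71<<7 -> acc=9101 shift=14
  byte[8]=0x8A cont=1 payload=0x0A=10: acc |= 10<<14 -> acc=172941 shift=21
  byte[9]=0x45 cont=0 payload=0x45=69: acc |= 69<<21 -> acc=144876429 shift=28 [end]
Varint 4: bytes[6:10] = 8D C7 8A 45 -> value 144876429 (4 byte(s))

Answer: 3 1 2 4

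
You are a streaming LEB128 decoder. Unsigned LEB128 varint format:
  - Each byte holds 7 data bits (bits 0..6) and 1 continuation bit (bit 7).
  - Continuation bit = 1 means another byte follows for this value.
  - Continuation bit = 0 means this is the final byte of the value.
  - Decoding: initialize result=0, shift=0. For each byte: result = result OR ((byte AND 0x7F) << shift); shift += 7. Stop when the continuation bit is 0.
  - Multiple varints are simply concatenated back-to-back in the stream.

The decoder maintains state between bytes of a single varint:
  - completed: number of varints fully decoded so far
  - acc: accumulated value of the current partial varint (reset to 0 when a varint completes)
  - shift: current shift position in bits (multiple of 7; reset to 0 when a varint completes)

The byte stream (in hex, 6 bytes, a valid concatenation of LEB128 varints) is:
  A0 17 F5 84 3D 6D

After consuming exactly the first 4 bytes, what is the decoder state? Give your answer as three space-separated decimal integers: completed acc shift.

Answer: 1 629 14

Derivation:
byte[0]=0xA0 cont=1 payload=0x20: acc |= 32<<0 -> completed=0 acc=32 shift=7
byte[1]=0x17 cont=0 payload=0x17: varint #1 complete (value=2976); reset -> completed=1 acc=0 shift=0
byte[2]=0xF5 cont=1 payload=0x75: acc |= 117<<0 -> completed=1 acc=117 shift=7
byte[3]=0x84 cont=1 payload=0x04: acc |= 4<<7 -> completed=1 acc=629 shift=14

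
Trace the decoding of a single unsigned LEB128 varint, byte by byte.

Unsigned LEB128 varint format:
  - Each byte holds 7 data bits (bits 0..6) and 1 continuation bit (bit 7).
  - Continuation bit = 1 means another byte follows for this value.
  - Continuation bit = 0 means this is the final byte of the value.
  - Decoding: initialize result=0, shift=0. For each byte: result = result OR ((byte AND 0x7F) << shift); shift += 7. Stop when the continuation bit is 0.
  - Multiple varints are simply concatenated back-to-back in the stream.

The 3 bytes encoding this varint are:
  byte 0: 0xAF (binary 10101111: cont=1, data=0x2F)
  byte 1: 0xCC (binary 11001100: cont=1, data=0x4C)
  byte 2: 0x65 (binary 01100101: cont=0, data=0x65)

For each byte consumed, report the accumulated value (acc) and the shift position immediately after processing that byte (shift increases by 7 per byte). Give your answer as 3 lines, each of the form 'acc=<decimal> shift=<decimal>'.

Answer: acc=47 shift=7
acc=9775 shift=14
acc=1664559 shift=21

Derivation:
byte 0=0xAF: payload=0x2F=47, contrib = 47<<0 = 47; acc -> 47, shift -> 7
byte 1=0xCC: payload=0x4C=76, contrib = 76<<7 = 9728; acc -> 9775, shift -> 14
byte 2=0x65: payload=0x65=101, contrib = 101<<14 = 1654784; acc -> 1664559, shift -> 21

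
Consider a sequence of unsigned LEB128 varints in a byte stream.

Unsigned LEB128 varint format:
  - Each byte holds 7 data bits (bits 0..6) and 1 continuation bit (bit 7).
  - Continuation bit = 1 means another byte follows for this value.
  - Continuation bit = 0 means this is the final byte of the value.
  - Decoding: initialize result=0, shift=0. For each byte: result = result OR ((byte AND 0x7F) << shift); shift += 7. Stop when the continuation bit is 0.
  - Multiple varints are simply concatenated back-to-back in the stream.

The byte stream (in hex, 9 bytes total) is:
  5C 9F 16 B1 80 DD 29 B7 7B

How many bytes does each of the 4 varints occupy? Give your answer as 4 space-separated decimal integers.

Answer: 1 2 4 2

Derivation:
  byte[0]=0x5C cont=0 payload=0x5C=92: acc |= 92<<0 -> acc=92 shift=7 [end]
Varint 1: bytes[0:1] = 5C -> value 92 (1 byte(s))
  byte[1]=0x9F cont=1 payload=0x1F=31: acc |= 31<<0 -> acc=31 shift=7
  byte[2]=0x16 cont=0 payload=0x16=22: acc |= 22<<7 -> acc=2847 shift=14 [end]
Varint 2: bytes[1:3] = 9F 16 -> value 2847 (2 byte(s))
  byte[3]=0xB1 cont=1 payload=0x31=49: acc |= 49<<0 -> acc=49 shift=7
  byte[4]=0x80 cont=1 payload=0x00=0: acc |= 0<<7 -> acc=49 shift=14
  byte[5]=0xDD cont=1 payload=0x5D=93: acc |= 93<<14 -> acc=1523761 shift=21
  byte[6]=0x29 cont=0 payload=0x29=41: acc |= 41<<21 -> acc=87506993 shift=28 [end]
Varint 3: bytes[3:7] = B1 80 DD 29 -> value 87506993 (4 byte(s))
  byte[7]=0xB7 cont=1 payload=0x37=55: acc |= 55<<0 -> acc=55 shift=7
  byte[8]=0x7B cont=0 payload=0x7B=123: acc |= 123<<7 -> acc=15799 shift=14 [end]
Varint 4: bytes[7:9] = B7 7B -> value 15799 (2 byte(s))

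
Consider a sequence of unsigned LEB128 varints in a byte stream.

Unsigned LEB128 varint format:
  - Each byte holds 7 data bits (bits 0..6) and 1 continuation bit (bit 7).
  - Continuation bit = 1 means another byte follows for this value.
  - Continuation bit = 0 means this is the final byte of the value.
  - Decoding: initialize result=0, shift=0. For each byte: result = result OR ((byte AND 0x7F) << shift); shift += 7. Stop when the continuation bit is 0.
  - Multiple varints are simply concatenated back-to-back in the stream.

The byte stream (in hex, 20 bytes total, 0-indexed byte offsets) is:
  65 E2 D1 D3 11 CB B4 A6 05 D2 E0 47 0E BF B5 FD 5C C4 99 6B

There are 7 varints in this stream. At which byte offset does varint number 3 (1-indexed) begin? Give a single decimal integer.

  byte[0]=0x65 cont=0 payload=0x65=101: acc |= 101<<0 -> acc=101 shift=7 [end]
Varint 1: bytes[0:1] = 65 -> value 101 (1 byte(s))
  byte[1]=0xE2 cont=1 payload=0x62=98: acc |= 98<<0 -> acc=98 shift=7
  byte[2]=0xD1 cont=1 payload=0x51=81: acc |= 81<<7 -> acc=10466 shift=14
  byte[3]=0xD3 cont=1 payload=0x53=83: acc |= 83<<14 -> acc=1370338 shift=21
  byte[4]=0x11 cont=0 payload=0x11=17: acc |= 17<<21 -> acc=37021922 shift=28 [end]
Varint 2: bytes[1:5] = E2 D1 D3 11 -> value 37021922 (4 byte(s))
  byte[5]=0xCB cont=1 payload=0x4B=75: acc |= 75<<0 -> acc=75 shift=7
  byte[6]=0xB4 cont=1 payload=0x34=52: acc |= 52<<7 -> acc=6731 shift=14
  byte[7]=0xA6 cont=1 payload=0x26=38: acc |= 38<<14 -> acc=629323 shift=21
  byte[8]=0x05 cont=0 payload=0x05=5: acc |= 5<<21 -> acc=11115083 shift=28 [end]
Varint 3: bytes[5:9] = CB B4 A6 05 -> value 11115083 (4 byte(s))
  byte[9]=0xD2 cont=1 payload=0x52=82: acc |= 82<<0 -> acc=82 shift=7
  byte[10]=0xE0 cont=1 payload=0x60=96: acc |= 96<<7 -> acc=12370 shift=14
  byte[11]=0x47 cont=0 payload=0x47=71: acc |= 71<<14 -> acc=1175634 shift=21 [end]
Varint 4: bytes[9:12] = D2 E0 47 -> value 1175634 (3 byte(s))
  byte[12]=0x0E cont=0 payload=0x0E=14: acc |= 14<<0 -> acc=14 shift=7 [end]
Varint 5: bytes[12:13] = 0E -> value 14 (1 byte(s))
  byte[13]=0xBF cont=1 payload=0x3F=63: acc |= 63<<0 -> acc=63 shift=7
  byte[14]=0xB5 cont=1 payload=0x35=53: acc |= 53<<7 -> acc=6847 shift=14
  byte[15]=0xFD cont=1 payload=0x7D=125: acc |= 125<<14 -> acc=2054847 shift=21
  byte[16]=0x5C cont=0 payload=0x5C=92: acc |= 92<<21 -> acc=194992831 shift=28 [end]
Varint 6: bytes[13:17] = BF B5 FD 5C -> value 194992831 (4 byte(s))
  byte[17]=0xC4 cont=1 payload=0x44=68: acc |= 68<<0 -> acc=68 shift=7
  byte[18]=0x99 cont=1 payload=0x19=25: acc |= 25<<7 -> acc=3268 shift=14
  byte[19]=0x6B cont=0 payload=0x6B=107: acc |= 107<<14 -> acc=1756356 shift=21 [end]
Varint 7: bytes[17:20] = C4 99 6B -> value 1756356 (3 byte(s))

Answer: 5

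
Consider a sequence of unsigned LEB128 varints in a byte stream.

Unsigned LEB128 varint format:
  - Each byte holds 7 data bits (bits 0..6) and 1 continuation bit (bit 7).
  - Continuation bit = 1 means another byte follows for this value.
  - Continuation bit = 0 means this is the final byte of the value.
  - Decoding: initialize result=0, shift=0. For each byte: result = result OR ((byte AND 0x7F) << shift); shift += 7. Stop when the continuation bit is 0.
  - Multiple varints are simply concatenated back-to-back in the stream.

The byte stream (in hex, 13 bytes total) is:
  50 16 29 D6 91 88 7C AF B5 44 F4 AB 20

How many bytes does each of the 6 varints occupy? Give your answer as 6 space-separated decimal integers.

  byte[0]=0x50 cont=0 payload=0x50=80: acc |= 80<<0 -> acc=80 shift=7 [end]
Varint 1: bytes[0:1] = 50 -> value 80 (1 byte(s))
  byte[1]=0x16 cont=0 payload=0x16=22: acc |= 22<<0 -> acc=22 shift=7 [end]
Varint 2: bytes[1:2] = 16 -> value 22 (1 byte(s))
  byte[2]=0x29 cont=0 payload=0x29=41: acc |= 41<<0 -> acc=41 shift=7 [end]
Varint 3: bytes[2:3] = 29 -> value 41 (1 byte(s))
  byte[3]=0xD6 cont=1 payload=0x56=86: acc |= 86<<0 -> acc=86 shift=7
  byte[4]=0x91 cont=1 payload=0x11=17: acc |= 17<<7 -> acc=2262 shift=14
  byte[5]=0x88 cont=1 payload=0x08=8: acc |= 8<<14 -> acc=133334 shift=21
  byte[6]=0x7C cont=0 payload=0x7C=124: acc |= 124<<21 -> acc=260180182 shift=28 [end]
Varint 4: bytes[3:7] = D6 91 88 7C -> value 260180182 (4 byte(s))
  byte[7]=0xAF cont=1 payload=0x2F=47: acc |= 47<<0 -> acc=47 shift=7
  byte[8]=0xB5 cont=1 payload=0x35=53: acc |= 53<<7 -> acc=6831 shift=14
  byte[9]=0x44 cont=0 payload=0x44=68: acc |= 68<<14 -> acc=1120943 shift=21 [end]
Varint 5: bytes[7:10] = AF B5 44 -> value 1120943 (3 byte(s))
  byte[10]=0xF4 cont=1 payload=0x74=116: acc |= 116<<0 -> acc=116 shift=7
  byte[11]=0xAB cont=1 payload=0x2B=43: acc |= 43<<7 -> acc=5620 shift=14
  byte[12]=0x20 cont=0 payload=0x20=32: acc |= 32<<14 -> acc=529908 shift=21 [end]
Varint 6: bytes[10:13] = F4 AB 20 -> value 529908 (3 byte(s))

Answer: 1 1 1 4 3 3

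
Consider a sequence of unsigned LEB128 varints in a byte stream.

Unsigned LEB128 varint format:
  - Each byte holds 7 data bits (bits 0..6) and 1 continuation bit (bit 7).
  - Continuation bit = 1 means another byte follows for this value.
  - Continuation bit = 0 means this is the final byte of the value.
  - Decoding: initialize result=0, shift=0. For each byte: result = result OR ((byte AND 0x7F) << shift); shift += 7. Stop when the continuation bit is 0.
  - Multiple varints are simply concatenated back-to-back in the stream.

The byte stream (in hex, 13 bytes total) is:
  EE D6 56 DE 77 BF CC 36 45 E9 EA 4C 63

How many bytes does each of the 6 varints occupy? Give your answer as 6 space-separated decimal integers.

  byte[0]=0xEE cont=1 payload=0x6E=110: acc |= 110<<0 -> acc=110 shift=7
  byte[1]=0xD6 cont=1 payload=0x56=86: acc |= 86<<7 -> acc=11118 shift=14
  byte[2]=0x56 cont=0 payload=0x56=86: acc |= 86<<14 -> acc=1420142 shift=21 [end]
Varint 1: bytes[0:3] = EE D6 56 -> value 1420142 (3 byte(s))
  byte[3]=0xDE cont=1 payload=0x5E=94: acc |= 94<<0 -> acc=94 shift=7
  byte[4]=0x77 cont=0 payload=0x77=119: acc |= 119<<7 -> acc=15326 shift=14 [end]
Varint 2: bytes[3:5] = DE 77 -> value 15326 (2 byte(s))
  byte[5]=0xBF cont=1 payload=0x3F=63: acc |= 63<<0 -> acc=63 shift=7
  byte[6]=0xCC cont=1 payload=0x4C=76: acc |= 76<<7 -> acc=9791 shift=14
  byte[7]=0x36 cont=0 payload=0x36=54: acc |= 54<<14 -> acc=894527 shift=21 [end]
Varint 3: bytes[5:8] = BF CC 36 -> value 894527 (3 byte(s))
  byte[8]=0x45 cont=0 payload=0x45=69: acc |= 69<<0 -> acc=69 shift=7 [end]
Varint 4: bytes[8:9] = 45 -> value 69 (1 byte(s))
  byte[9]=0xE9 cont=1 payload=0x69=105: acc |= 105<<0 -> acc=105 shift=7
  byte[10]=0xEA cont=1 payload=0x6A=106: acc |= 106<<7 -> acc=13673 shift=14
  byte[11]=0x4C cont=0 payload=0x4C=76: acc |= 76<<14 -> acc=1258857 shift=21 [end]
Varint 5: bytes[9:12] = E9 EA 4C -> value 1258857 (3 byte(s))
  byte[12]=0x63 cont=0 payload=0x63=99: acc |= 99<<0 -> acc=99 shift=7 [end]
Varint 6: bytes[12:13] = 63 -> value 99 (1 byte(s))

Answer: 3 2 3 1 3 1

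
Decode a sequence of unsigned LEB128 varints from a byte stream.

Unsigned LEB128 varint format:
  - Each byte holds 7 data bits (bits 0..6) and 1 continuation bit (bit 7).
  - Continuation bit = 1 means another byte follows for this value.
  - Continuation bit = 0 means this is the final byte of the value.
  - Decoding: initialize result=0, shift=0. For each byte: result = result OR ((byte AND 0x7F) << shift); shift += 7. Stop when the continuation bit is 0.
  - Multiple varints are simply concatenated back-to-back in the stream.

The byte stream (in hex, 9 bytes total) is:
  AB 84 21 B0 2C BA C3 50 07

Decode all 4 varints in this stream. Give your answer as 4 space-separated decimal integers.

Answer: 541227 5680 1319354 7

Derivation:
  byte[0]=0xAB cont=1 payload=0x2B=43: acc |= 43<<0 -> acc=43 shift=7
  byte[1]=0x84 cont=1 payload=0x04=4: acc |= 4<<7 -> acc=555 shift=14
  byte[2]=0x21 cont=0 payload=0x21=33: acc |= 33<<14 -> acc=541227 shift=21 [end]
Varint 1: bytes[0:3] = AB 84 21 -> value 541227 (3 byte(s))
  byte[3]=0xB0 cont=1 payload=0x30=48: acc |= 48<<0 -> acc=48 shift=7
  byte[4]=0x2C cont=0 payload=0x2C=44: acc |= 44<<7 -> acc=5680 shift=14 [end]
Varint 2: bytes[3:5] = B0 2C -> value 5680 (2 byte(s))
  byte[5]=0xBA cont=1 payload=0x3A=58: acc |= 58<<0 -> acc=58 shift=7
  byte[6]=0xC3 cont=1 payload=0x43=67: acc |= 67<<7 -> acc=8634 shift=14
  byte[7]=0x50 cont=0 payload=0x50=80: acc |= 80<<14 -> acc=1319354 shift=21 [end]
Varint 3: bytes[5:8] = BA C3 50 -> value 1319354 (3 byte(s))
  byte[8]=0x07 cont=0 payload=0x07=7: acc |= 7<<0 -> acc=7 shift=7 [end]
Varint 4: bytes[8:9] = 07 -> value 7 (1 byte(s))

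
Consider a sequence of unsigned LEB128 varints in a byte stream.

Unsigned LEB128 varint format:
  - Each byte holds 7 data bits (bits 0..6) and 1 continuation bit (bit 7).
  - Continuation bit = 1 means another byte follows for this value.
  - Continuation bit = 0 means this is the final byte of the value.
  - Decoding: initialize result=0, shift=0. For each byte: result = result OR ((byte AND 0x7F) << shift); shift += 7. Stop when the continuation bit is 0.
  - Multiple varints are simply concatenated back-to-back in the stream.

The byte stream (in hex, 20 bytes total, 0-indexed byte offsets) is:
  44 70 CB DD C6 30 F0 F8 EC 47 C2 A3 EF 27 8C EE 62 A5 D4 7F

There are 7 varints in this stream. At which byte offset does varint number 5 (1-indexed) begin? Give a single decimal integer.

  byte[0]=0x44 cont=0 payload=0x44=68: acc |= 68<<0 -> acc=68 shift=7 [end]
Varint 1: bytes[0:1] = 44 -> value 68 (1 byte(s))
  byte[1]=0x70 cont=0 payload=0x70=112: acc |= 112<<0 -> acc=112 shift=7 [end]
Varint 2: bytes[1:2] = 70 -> value 112 (1 byte(s))
  byte[2]=0xCB cont=1 payload=0x4B=75: acc |= 75<<0 -> acc=75 shift=7
  byte[3]=0xDD cont=1 payload=0x5D=93: acc |= 93<<7 -> acc=11979 shift=14
  byte[4]=0xC6 cont=1 payload=0x46=70: acc |= 70<<14 -> acc=1158859 shift=21
  byte[5]=0x30 cont=0 payload=0x30=48: acc |= 48<<21 -> acc=101822155 shift=28 [end]
Varint 3: bytes[2:6] = CB DD C6 30 -> value 101822155 (4 byte(s))
  byte[6]=0xF0 cont=1 payload=0x70=112: acc |= 112<<0 -> acc=112 shift=7
  byte[7]=0xF8 cont=1 payload=0x78=120: acc |= 120<<7 -> acc=15472 shift=14
  byte[8]=0xEC cont=1 payload=0x6C=108: acc |= 108<<14 -> acc=1784944 shift=21
  byte[9]=0x47 cont=0 payload=0x47=71: acc |= 71<<21 -> acc=150682736 shift=28 [end]
Varint 4: bytes[6:10] = F0 F8 EC 47 -> value 150682736 (4 byte(s))
  byte[10]=0xC2 cont=1 payload=0x42=66: acc |= 66<<0 -> acc=66 shift=7
  byte[11]=0xA3 cont=1 payload=0x23=35: acc |= 35<<7 -> acc=4546 shift=14
  byte[12]=0xEF cont=1 payload=0x6F=111: acc |= 111<<14 -> acc=1823170 shift=21
  byte[13]=0x27 cont=0 payload=0x27=39: acc |= 39<<21 -> acc=83612098 shift=28 [end]
Varint 5: bytes[10:14] = C2 A3 EF 27 -> value 83612098 (4 byte(s))
  byte[14]=0x8C cont=1 payload=0x0C=12: acc |= 12<<0 -> acc=12 shift=7
  byte[15]=0xEE cont=1 payload=0x6E=110: acc |= 110<<7 -> acc=14092 shift=14
  byte[16]=0x62 cont=0 payload=0x62=98: acc |= 98<<14 -> acc=1619724 shift=21 [end]
Varint 6: bytes[14:17] = 8C EE 62 -> value 1619724 (3 byte(s))
  byte[17]=0xA5 cont=1 payload=0x25=37: acc |= 37<<0 -> acc=37 shift=7
  byte[18]=0xD4 cont=1 payload=0x54=84: acc |= 84<<7 -> acc=10789 shift=14
  byte[19]=0x7F cont=0 payload=0x7F=127: acc |= 127<<14 -> acc=2091557 shift=21 [end]
Varint 7: bytes[17:20] = A5 D4 7F -> value 2091557 (3 byte(s))

Answer: 10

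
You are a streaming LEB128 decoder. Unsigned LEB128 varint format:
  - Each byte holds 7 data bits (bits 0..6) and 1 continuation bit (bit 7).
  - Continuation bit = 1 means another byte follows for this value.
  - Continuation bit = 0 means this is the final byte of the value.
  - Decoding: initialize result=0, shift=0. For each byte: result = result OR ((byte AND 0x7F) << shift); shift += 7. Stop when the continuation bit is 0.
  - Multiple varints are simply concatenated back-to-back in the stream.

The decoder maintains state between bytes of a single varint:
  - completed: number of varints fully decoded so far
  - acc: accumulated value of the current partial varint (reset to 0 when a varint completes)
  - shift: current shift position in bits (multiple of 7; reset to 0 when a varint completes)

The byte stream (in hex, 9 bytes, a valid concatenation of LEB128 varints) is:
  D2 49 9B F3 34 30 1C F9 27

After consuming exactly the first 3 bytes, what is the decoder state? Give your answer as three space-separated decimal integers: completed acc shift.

byte[0]=0xD2 cont=1 payload=0x52: acc |= 82<<0 -> completed=0 acc=82 shift=7
byte[1]=0x49 cont=0 payload=0x49: varint #1 complete (value=9426); reset -> completed=1 acc=0 shift=0
byte[2]=0x9B cont=1 payload=0x1B: acc |= 27<<0 -> completed=1 acc=27 shift=7

Answer: 1 27 7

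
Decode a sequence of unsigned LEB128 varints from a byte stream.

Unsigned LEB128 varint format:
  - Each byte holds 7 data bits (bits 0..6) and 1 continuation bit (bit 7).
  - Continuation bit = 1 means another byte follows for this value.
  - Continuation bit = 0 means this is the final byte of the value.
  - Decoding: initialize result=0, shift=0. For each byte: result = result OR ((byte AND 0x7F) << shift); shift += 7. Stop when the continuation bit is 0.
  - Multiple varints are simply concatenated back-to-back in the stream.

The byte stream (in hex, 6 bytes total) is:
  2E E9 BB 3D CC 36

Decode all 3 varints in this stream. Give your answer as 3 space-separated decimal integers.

  byte[0]=0x2E cont=0 payload=0x2E=46: acc |= 46<<0 -> acc=46 shift=7 [end]
Varint 1: bytes[0:1] = 2E -> value 46 (1 byte(s))
  byte[1]=0xE9 cont=1 payload=0x69=105: acc |= 105<<0 -> acc=105 shift=7
  byte[2]=0xBB cont=1 payload=0x3B=59: acc |= 59<<7 -> acc=7657 shift=14
  byte[3]=0x3D cont=0 payload=0x3D=61: acc |= 61<<14 -> acc=1007081 shift=21 [end]
Varint 2: bytes[1:4] = E9 BB 3D -> value 1007081 (3 byte(s))
  byte[4]=0xCC cont=1 payload=0x4C=76: acc |= 76<<0 -> acc=76 shift=7
  byte[5]=0x36 cont=0 payload=0x36=54: acc |= 54<<7 -> acc=6988 shift=14 [end]
Varint 3: bytes[4:6] = CC 36 -> value 6988 (2 byte(s))

Answer: 46 1007081 6988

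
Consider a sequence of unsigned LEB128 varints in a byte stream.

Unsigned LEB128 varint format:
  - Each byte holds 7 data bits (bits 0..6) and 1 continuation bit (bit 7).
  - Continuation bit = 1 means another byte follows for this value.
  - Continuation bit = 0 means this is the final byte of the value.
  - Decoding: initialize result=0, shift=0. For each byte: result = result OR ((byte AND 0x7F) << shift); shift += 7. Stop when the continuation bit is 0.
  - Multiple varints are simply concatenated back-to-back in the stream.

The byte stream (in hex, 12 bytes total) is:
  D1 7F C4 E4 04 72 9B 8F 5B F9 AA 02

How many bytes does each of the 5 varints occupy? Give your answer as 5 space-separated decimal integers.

Answer: 2 3 1 3 3

Derivation:
  byte[0]=0xD1 cont=1 payload=0x51=81: acc |= 81<<0 -> acc=81 shift=7
  byte[1]=0x7F cont=0 payload=0x7F=127: acc |= 127<<7 -> acc=16337 shift=14 [end]
Varint 1: bytes[0:2] = D1 7F -> value 16337 (2 byte(s))
  byte[2]=0xC4 cont=1 payload=0x44=68: acc |= 68<<0 -> acc=68 shift=7
  byte[3]=0xE4 cont=1 payload=0x64=100: acc |= 100<<7 -> acc=12868 shift=14
  byte[4]=0x04 cont=0 payload=0x04=4: acc |= 4<<14 -> acc=78404 shift=21 [end]
Varint 2: bytes[2:5] = C4 E4 04 -> value 78404 (3 byte(s))
  byte[5]=0x72 cont=0 payload=0x72=114: acc |= 114<<0 -> acc=114 shift=7 [end]
Varint 3: bytes[5:6] = 72 -> value 114 (1 byte(s))
  byte[6]=0x9B cont=1 payload=0x1B=27: acc |= 27<<0 -> acc=27 shift=7
  byte[7]=0x8F cont=1 payload=0x0F=15: acc |= 15<<7 -> acc=1947 shift=14
  byte[8]=0x5B cont=0 payload=0x5B=91: acc |= 91<<14 -> acc=1492891 shift=21 [end]
Varint 4: bytes[6:9] = 9B 8F 5B -> value 1492891 (3 byte(s))
  byte[9]=0xF9 cont=1 payload=0x79=121: acc |= 121<<0 -> acc=121 shift=7
  byte[10]=0xAA cont=1 payload=0x2A=42: acc |= 42<<7 -> acc=5497 shift=14
  byte[11]=0x02 cont=0 payload=0x02=2: acc |= 2<<14 -> acc=38265 shift=21 [end]
Varint 5: bytes[9:12] = F9 AA 02 -> value 38265 (3 byte(s))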